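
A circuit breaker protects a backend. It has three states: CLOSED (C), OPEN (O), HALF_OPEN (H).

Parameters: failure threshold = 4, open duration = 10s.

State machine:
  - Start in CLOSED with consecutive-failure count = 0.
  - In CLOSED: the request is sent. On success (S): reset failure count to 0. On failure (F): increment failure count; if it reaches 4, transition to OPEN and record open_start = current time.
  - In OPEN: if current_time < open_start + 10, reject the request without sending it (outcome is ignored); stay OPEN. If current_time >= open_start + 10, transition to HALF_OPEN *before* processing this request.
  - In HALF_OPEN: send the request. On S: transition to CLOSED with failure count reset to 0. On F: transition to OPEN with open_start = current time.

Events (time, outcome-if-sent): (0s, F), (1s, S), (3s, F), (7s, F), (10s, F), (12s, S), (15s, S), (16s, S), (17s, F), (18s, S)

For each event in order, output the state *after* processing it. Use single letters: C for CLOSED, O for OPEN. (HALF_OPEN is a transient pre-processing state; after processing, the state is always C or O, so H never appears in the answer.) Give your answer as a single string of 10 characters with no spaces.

Answer: CCCCCCCCCC

Derivation:
State after each event:
  event#1 t=0s outcome=F: state=CLOSED
  event#2 t=1s outcome=S: state=CLOSED
  event#3 t=3s outcome=F: state=CLOSED
  event#4 t=7s outcome=F: state=CLOSED
  event#5 t=10s outcome=F: state=CLOSED
  event#6 t=12s outcome=S: state=CLOSED
  event#7 t=15s outcome=S: state=CLOSED
  event#8 t=16s outcome=S: state=CLOSED
  event#9 t=17s outcome=F: state=CLOSED
  event#10 t=18s outcome=S: state=CLOSED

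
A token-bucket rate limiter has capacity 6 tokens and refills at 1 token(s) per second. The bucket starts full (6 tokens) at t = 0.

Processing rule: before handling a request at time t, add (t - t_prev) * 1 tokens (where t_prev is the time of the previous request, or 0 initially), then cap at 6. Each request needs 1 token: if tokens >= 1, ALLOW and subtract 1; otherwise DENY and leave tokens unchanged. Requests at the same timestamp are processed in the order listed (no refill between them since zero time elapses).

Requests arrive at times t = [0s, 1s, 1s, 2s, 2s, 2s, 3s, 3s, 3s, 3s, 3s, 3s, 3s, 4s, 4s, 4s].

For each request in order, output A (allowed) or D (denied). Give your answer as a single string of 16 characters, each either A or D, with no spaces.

Simulating step by step:
  req#1 t=0s: ALLOW
  req#2 t=1s: ALLOW
  req#3 t=1s: ALLOW
  req#4 t=2s: ALLOW
  req#5 t=2s: ALLOW
  req#6 t=2s: ALLOW
  req#7 t=3s: ALLOW
  req#8 t=3s: ALLOW
  req#9 t=3s: ALLOW
  req#10 t=3s: DENY
  req#11 t=3s: DENY
  req#12 t=3s: DENY
  req#13 t=3s: DENY
  req#14 t=4s: ALLOW
  req#15 t=4s: DENY
  req#16 t=4s: DENY

Answer: AAAAAAAAADDDDADD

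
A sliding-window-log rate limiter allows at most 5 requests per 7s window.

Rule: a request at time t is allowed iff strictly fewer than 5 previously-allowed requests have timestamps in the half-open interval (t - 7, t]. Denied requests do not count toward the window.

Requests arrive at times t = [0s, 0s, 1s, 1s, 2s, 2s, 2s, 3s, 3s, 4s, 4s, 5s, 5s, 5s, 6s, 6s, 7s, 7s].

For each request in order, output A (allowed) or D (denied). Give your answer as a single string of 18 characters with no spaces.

Answer: AAAAADDDDDDDDDDDAA

Derivation:
Tracking allowed requests in the window:
  req#1 t=0s: ALLOW
  req#2 t=0s: ALLOW
  req#3 t=1s: ALLOW
  req#4 t=1s: ALLOW
  req#5 t=2s: ALLOW
  req#6 t=2s: DENY
  req#7 t=2s: DENY
  req#8 t=3s: DENY
  req#9 t=3s: DENY
  req#10 t=4s: DENY
  req#11 t=4s: DENY
  req#12 t=5s: DENY
  req#13 t=5s: DENY
  req#14 t=5s: DENY
  req#15 t=6s: DENY
  req#16 t=6s: DENY
  req#17 t=7s: ALLOW
  req#18 t=7s: ALLOW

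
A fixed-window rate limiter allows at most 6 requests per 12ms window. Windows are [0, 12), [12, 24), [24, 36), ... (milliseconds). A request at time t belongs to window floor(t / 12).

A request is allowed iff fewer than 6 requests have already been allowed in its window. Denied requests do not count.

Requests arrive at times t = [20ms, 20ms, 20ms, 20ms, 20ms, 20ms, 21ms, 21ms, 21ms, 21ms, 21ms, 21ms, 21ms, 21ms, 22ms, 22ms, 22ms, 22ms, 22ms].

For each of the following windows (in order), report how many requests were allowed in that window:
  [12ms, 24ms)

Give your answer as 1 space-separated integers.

Answer: 6

Derivation:
Processing requests:
  req#1 t=20ms (window 1): ALLOW
  req#2 t=20ms (window 1): ALLOW
  req#3 t=20ms (window 1): ALLOW
  req#4 t=20ms (window 1): ALLOW
  req#5 t=20ms (window 1): ALLOW
  req#6 t=20ms (window 1): ALLOW
  req#7 t=21ms (window 1): DENY
  req#8 t=21ms (window 1): DENY
  req#9 t=21ms (window 1): DENY
  req#10 t=21ms (window 1): DENY
  req#11 t=21ms (window 1): DENY
  req#12 t=21ms (window 1): DENY
  req#13 t=21ms (window 1): DENY
  req#14 t=21ms (window 1): DENY
  req#15 t=22ms (window 1): DENY
  req#16 t=22ms (window 1): DENY
  req#17 t=22ms (window 1): DENY
  req#18 t=22ms (window 1): DENY
  req#19 t=22ms (window 1): DENY

Allowed counts by window: 6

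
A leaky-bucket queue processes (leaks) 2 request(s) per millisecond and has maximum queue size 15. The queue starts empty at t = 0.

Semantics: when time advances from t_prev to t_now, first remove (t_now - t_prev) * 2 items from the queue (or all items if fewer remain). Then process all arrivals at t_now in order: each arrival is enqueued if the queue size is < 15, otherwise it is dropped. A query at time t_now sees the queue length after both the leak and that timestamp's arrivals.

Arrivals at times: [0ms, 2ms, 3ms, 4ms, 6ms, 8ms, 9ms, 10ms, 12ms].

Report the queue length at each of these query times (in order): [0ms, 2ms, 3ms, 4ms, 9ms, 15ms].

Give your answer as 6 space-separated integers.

Answer: 1 1 1 1 1 0

Derivation:
Queue lengths at query times:
  query t=0ms: backlog = 1
  query t=2ms: backlog = 1
  query t=3ms: backlog = 1
  query t=4ms: backlog = 1
  query t=9ms: backlog = 1
  query t=15ms: backlog = 0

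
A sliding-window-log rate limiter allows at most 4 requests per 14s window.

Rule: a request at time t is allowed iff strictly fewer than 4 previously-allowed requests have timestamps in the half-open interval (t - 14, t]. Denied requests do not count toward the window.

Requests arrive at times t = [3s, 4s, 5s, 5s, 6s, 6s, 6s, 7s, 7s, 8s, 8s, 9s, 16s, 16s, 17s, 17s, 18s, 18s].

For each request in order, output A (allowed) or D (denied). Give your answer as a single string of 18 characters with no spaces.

Tracking allowed requests in the window:
  req#1 t=3s: ALLOW
  req#2 t=4s: ALLOW
  req#3 t=5s: ALLOW
  req#4 t=5s: ALLOW
  req#5 t=6s: DENY
  req#6 t=6s: DENY
  req#7 t=6s: DENY
  req#8 t=7s: DENY
  req#9 t=7s: DENY
  req#10 t=8s: DENY
  req#11 t=8s: DENY
  req#12 t=9s: DENY
  req#13 t=16s: DENY
  req#14 t=16s: DENY
  req#15 t=17s: ALLOW
  req#16 t=17s: DENY
  req#17 t=18s: ALLOW
  req#18 t=18s: DENY

Answer: AAAADDDDDDDDDDADAD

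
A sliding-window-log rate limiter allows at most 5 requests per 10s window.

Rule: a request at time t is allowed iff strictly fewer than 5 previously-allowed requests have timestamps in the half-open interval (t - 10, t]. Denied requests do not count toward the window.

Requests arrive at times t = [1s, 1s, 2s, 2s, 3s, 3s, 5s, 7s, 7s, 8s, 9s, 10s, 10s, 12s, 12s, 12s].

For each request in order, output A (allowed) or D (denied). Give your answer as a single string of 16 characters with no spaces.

Tracking allowed requests in the window:
  req#1 t=1s: ALLOW
  req#2 t=1s: ALLOW
  req#3 t=2s: ALLOW
  req#4 t=2s: ALLOW
  req#5 t=3s: ALLOW
  req#6 t=3s: DENY
  req#7 t=5s: DENY
  req#8 t=7s: DENY
  req#9 t=7s: DENY
  req#10 t=8s: DENY
  req#11 t=9s: DENY
  req#12 t=10s: DENY
  req#13 t=10s: DENY
  req#14 t=12s: ALLOW
  req#15 t=12s: ALLOW
  req#16 t=12s: ALLOW

Answer: AAAAADDDDDDDDAAA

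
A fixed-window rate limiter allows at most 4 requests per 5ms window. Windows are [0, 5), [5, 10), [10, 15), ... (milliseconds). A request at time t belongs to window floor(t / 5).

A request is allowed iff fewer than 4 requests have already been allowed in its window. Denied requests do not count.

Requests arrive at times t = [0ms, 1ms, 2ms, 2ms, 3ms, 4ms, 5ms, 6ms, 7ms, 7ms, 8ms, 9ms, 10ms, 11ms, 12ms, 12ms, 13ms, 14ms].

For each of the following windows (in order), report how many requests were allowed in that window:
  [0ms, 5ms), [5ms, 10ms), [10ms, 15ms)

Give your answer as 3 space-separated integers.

Answer: 4 4 4

Derivation:
Processing requests:
  req#1 t=0ms (window 0): ALLOW
  req#2 t=1ms (window 0): ALLOW
  req#3 t=2ms (window 0): ALLOW
  req#4 t=2ms (window 0): ALLOW
  req#5 t=3ms (window 0): DENY
  req#6 t=4ms (window 0): DENY
  req#7 t=5ms (window 1): ALLOW
  req#8 t=6ms (window 1): ALLOW
  req#9 t=7ms (window 1): ALLOW
  req#10 t=7ms (window 1): ALLOW
  req#11 t=8ms (window 1): DENY
  req#12 t=9ms (window 1): DENY
  req#13 t=10ms (window 2): ALLOW
  req#14 t=11ms (window 2): ALLOW
  req#15 t=12ms (window 2): ALLOW
  req#16 t=12ms (window 2): ALLOW
  req#17 t=13ms (window 2): DENY
  req#18 t=14ms (window 2): DENY

Allowed counts by window: 4 4 4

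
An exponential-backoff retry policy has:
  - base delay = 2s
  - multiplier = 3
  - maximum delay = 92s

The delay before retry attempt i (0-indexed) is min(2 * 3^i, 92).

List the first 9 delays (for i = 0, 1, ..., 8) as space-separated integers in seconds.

Computing each delay:
  i=0: min(2*3^0, 92) = 2
  i=1: min(2*3^1, 92) = 6
  i=2: min(2*3^2, 92) = 18
  i=3: min(2*3^3, 92) = 54
  i=4: min(2*3^4, 92) = 92
  i=5: min(2*3^5, 92) = 92
  i=6: min(2*3^6, 92) = 92
  i=7: min(2*3^7, 92) = 92
  i=8: min(2*3^8, 92) = 92

Answer: 2 6 18 54 92 92 92 92 92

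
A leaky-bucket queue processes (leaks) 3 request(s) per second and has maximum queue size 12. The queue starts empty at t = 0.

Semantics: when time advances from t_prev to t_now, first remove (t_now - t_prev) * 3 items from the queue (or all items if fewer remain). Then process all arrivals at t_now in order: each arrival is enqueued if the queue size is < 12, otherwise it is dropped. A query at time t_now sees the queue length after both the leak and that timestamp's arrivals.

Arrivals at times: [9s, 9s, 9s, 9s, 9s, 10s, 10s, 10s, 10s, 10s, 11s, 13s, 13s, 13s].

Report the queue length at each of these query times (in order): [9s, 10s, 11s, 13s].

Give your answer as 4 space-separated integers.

Queue lengths at query times:
  query t=9s: backlog = 5
  query t=10s: backlog = 7
  query t=11s: backlog = 5
  query t=13s: backlog = 3

Answer: 5 7 5 3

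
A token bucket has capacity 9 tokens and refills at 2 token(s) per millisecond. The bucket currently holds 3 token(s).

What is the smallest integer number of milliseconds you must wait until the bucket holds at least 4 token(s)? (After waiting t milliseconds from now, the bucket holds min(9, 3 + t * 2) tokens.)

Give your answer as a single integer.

Answer: 1

Derivation:
Need 3 + t * 2 >= 4, so t >= 1/2.
Smallest integer t = ceil(1/2) = 1.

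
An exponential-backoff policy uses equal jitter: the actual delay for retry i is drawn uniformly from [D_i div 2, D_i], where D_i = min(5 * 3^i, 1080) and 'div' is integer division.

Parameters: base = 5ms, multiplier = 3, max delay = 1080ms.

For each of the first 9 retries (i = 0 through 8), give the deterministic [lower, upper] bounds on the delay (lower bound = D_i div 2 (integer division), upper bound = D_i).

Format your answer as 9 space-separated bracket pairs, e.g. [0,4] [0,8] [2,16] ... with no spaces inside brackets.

Answer: [2,5] [7,15] [22,45] [67,135] [202,405] [540,1080] [540,1080] [540,1080] [540,1080]

Derivation:
Computing bounds per retry:
  i=0: D_i=min(5*3^0,1080)=5, bounds=[2,5]
  i=1: D_i=min(5*3^1,1080)=15, bounds=[7,15]
  i=2: D_i=min(5*3^2,1080)=45, bounds=[22,45]
  i=3: D_i=min(5*3^3,1080)=135, bounds=[67,135]
  i=4: D_i=min(5*3^4,1080)=405, bounds=[202,405]
  i=5: D_i=min(5*3^5,1080)=1080, bounds=[540,1080]
  i=6: D_i=min(5*3^6,1080)=1080, bounds=[540,1080]
  i=7: D_i=min(5*3^7,1080)=1080, bounds=[540,1080]
  i=8: D_i=min(5*3^8,1080)=1080, bounds=[540,1080]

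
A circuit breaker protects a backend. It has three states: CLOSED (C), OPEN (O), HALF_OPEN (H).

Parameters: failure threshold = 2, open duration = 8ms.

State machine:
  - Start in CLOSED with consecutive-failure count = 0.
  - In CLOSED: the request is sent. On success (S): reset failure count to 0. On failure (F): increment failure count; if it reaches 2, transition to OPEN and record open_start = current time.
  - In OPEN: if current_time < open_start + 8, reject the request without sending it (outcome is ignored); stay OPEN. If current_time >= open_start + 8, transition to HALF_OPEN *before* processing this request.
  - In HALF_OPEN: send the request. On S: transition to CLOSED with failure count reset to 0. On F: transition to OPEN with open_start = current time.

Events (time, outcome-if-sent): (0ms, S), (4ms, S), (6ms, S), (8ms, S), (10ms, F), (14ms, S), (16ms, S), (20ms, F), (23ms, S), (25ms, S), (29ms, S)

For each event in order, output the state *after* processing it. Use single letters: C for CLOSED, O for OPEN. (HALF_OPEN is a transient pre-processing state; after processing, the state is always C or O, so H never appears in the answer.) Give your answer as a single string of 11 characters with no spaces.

State after each event:
  event#1 t=0ms outcome=S: state=CLOSED
  event#2 t=4ms outcome=S: state=CLOSED
  event#3 t=6ms outcome=S: state=CLOSED
  event#4 t=8ms outcome=S: state=CLOSED
  event#5 t=10ms outcome=F: state=CLOSED
  event#6 t=14ms outcome=S: state=CLOSED
  event#7 t=16ms outcome=S: state=CLOSED
  event#8 t=20ms outcome=F: state=CLOSED
  event#9 t=23ms outcome=S: state=CLOSED
  event#10 t=25ms outcome=S: state=CLOSED
  event#11 t=29ms outcome=S: state=CLOSED

Answer: CCCCCCCCCCC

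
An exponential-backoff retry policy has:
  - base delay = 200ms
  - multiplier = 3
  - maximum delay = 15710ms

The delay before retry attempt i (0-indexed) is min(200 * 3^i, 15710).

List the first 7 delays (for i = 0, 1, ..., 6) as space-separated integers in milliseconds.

Computing each delay:
  i=0: min(200*3^0, 15710) = 200
  i=1: min(200*3^1, 15710) = 600
  i=2: min(200*3^2, 15710) = 1800
  i=3: min(200*3^3, 15710) = 5400
  i=4: min(200*3^4, 15710) = 15710
  i=5: min(200*3^5, 15710) = 15710
  i=6: min(200*3^6, 15710) = 15710

Answer: 200 600 1800 5400 15710 15710 15710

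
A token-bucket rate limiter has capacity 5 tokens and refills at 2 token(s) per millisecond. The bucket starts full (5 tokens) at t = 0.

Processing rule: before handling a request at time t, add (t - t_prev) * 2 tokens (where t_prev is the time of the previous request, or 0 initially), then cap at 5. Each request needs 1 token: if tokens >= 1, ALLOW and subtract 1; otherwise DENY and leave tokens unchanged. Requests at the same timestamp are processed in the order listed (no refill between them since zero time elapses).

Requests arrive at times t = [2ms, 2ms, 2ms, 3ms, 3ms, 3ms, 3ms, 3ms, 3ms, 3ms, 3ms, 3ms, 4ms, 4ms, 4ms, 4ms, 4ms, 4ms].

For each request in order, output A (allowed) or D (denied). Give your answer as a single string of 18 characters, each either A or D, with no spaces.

Simulating step by step:
  req#1 t=2ms: ALLOW
  req#2 t=2ms: ALLOW
  req#3 t=2ms: ALLOW
  req#4 t=3ms: ALLOW
  req#5 t=3ms: ALLOW
  req#6 t=3ms: ALLOW
  req#7 t=3ms: ALLOW
  req#8 t=3ms: DENY
  req#9 t=3ms: DENY
  req#10 t=3ms: DENY
  req#11 t=3ms: DENY
  req#12 t=3ms: DENY
  req#13 t=4ms: ALLOW
  req#14 t=4ms: ALLOW
  req#15 t=4ms: DENY
  req#16 t=4ms: DENY
  req#17 t=4ms: DENY
  req#18 t=4ms: DENY

Answer: AAAAAAADDDDDAADDDD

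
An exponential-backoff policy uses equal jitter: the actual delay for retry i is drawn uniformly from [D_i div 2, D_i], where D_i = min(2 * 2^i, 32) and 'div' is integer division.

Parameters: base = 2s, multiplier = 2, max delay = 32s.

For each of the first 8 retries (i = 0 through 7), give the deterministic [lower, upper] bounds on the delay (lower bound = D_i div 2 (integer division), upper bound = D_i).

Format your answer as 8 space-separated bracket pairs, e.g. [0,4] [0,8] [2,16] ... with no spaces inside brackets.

Computing bounds per retry:
  i=0: D_i=min(2*2^0,32)=2, bounds=[1,2]
  i=1: D_i=min(2*2^1,32)=4, bounds=[2,4]
  i=2: D_i=min(2*2^2,32)=8, bounds=[4,8]
  i=3: D_i=min(2*2^3,32)=16, bounds=[8,16]
  i=4: D_i=min(2*2^4,32)=32, bounds=[16,32]
  i=5: D_i=min(2*2^5,32)=32, bounds=[16,32]
  i=6: D_i=min(2*2^6,32)=32, bounds=[16,32]
  i=7: D_i=min(2*2^7,32)=32, bounds=[16,32]

Answer: [1,2] [2,4] [4,8] [8,16] [16,32] [16,32] [16,32] [16,32]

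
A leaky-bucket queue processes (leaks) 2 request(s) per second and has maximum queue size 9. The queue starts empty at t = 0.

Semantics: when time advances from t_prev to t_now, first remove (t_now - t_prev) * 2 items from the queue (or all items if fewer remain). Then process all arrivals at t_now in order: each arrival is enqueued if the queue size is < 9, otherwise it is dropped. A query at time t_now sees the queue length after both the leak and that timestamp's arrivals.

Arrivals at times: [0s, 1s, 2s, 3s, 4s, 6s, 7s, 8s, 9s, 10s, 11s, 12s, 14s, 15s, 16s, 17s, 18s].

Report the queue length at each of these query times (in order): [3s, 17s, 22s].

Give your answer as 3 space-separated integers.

Queue lengths at query times:
  query t=3s: backlog = 1
  query t=17s: backlog = 1
  query t=22s: backlog = 0

Answer: 1 1 0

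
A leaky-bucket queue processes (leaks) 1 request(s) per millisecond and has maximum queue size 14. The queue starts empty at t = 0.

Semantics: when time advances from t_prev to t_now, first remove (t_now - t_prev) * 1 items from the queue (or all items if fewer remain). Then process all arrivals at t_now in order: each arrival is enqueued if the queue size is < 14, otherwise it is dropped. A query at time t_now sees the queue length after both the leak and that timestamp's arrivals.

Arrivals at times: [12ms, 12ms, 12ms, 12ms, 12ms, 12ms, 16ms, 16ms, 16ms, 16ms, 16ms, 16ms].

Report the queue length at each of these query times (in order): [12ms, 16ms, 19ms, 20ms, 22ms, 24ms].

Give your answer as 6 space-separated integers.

Queue lengths at query times:
  query t=12ms: backlog = 6
  query t=16ms: backlog = 8
  query t=19ms: backlog = 5
  query t=20ms: backlog = 4
  query t=22ms: backlog = 2
  query t=24ms: backlog = 0

Answer: 6 8 5 4 2 0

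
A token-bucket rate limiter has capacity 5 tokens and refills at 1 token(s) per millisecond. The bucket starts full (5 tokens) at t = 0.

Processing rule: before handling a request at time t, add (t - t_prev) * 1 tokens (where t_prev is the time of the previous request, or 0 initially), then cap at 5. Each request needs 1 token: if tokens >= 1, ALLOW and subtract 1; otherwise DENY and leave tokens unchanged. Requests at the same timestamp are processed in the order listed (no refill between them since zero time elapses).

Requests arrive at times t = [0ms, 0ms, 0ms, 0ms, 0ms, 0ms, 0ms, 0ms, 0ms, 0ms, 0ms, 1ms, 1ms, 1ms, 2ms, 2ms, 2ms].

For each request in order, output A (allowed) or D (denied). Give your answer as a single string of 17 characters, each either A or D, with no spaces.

Answer: AAAAADDDDDDADDADD

Derivation:
Simulating step by step:
  req#1 t=0ms: ALLOW
  req#2 t=0ms: ALLOW
  req#3 t=0ms: ALLOW
  req#4 t=0ms: ALLOW
  req#5 t=0ms: ALLOW
  req#6 t=0ms: DENY
  req#7 t=0ms: DENY
  req#8 t=0ms: DENY
  req#9 t=0ms: DENY
  req#10 t=0ms: DENY
  req#11 t=0ms: DENY
  req#12 t=1ms: ALLOW
  req#13 t=1ms: DENY
  req#14 t=1ms: DENY
  req#15 t=2ms: ALLOW
  req#16 t=2ms: DENY
  req#17 t=2ms: DENY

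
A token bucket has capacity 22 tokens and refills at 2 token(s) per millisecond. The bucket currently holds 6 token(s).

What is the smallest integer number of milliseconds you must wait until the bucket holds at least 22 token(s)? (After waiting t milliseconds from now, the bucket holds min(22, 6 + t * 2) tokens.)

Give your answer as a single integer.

Answer: 8

Derivation:
Need 6 + t * 2 >= 22, so t >= 16/2.
Smallest integer t = ceil(16/2) = 8.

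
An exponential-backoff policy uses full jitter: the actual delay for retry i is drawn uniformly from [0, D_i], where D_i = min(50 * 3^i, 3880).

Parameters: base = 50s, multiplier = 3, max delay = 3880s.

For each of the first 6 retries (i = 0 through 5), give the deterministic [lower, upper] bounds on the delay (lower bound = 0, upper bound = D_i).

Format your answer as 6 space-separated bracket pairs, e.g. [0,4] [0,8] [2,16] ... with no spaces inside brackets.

Answer: [0,50] [0,150] [0,450] [0,1350] [0,3880] [0,3880]

Derivation:
Computing bounds per retry:
  i=0: D_i=min(50*3^0,3880)=50, bounds=[0,50]
  i=1: D_i=min(50*3^1,3880)=150, bounds=[0,150]
  i=2: D_i=min(50*3^2,3880)=450, bounds=[0,450]
  i=3: D_i=min(50*3^3,3880)=1350, bounds=[0,1350]
  i=4: D_i=min(50*3^4,3880)=3880, bounds=[0,3880]
  i=5: D_i=min(50*3^5,3880)=3880, bounds=[0,3880]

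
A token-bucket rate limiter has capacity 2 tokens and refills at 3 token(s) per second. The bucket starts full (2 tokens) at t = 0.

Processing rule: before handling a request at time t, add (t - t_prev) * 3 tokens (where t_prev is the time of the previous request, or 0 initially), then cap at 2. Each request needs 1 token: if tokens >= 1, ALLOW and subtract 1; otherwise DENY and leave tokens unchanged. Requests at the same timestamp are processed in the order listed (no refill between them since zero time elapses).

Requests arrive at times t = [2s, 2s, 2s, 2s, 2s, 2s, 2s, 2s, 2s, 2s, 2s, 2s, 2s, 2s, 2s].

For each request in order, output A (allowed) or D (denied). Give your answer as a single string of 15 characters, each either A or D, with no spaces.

Simulating step by step:
  req#1 t=2s: ALLOW
  req#2 t=2s: ALLOW
  req#3 t=2s: DENY
  req#4 t=2s: DENY
  req#5 t=2s: DENY
  req#6 t=2s: DENY
  req#7 t=2s: DENY
  req#8 t=2s: DENY
  req#9 t=2s: DENY
  req#10 t=2s: DENY
  req#11 t=2s: DENY
  req#12 t=2s: DENY
  req#13 t=2s: DENY
  req#14 t=2s: DENY
  req#15 t=2s: DENY

Answer: AADDDDDDDDDDDDD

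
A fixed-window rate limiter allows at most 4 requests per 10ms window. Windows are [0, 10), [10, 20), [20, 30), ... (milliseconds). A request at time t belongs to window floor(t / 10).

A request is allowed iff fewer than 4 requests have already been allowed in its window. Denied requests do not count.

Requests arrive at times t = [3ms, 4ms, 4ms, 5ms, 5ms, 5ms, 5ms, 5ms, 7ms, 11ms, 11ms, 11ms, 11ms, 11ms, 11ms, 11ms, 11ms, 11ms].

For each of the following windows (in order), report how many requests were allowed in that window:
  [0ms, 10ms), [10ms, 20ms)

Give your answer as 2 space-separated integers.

Answer: 4 4

Derivation:
Processing requests:
  req#1 t=3ms (window 0): ALLOW
  req#2 t=4ms (window 0): ALLOW
  req#3 t=4ms (window 0): ALLOW
  req#4 t=5ms (window 0): ALLOW
  req#5 t=5ms (window 0): DENY
  req#6 t=5ms (window 0): DENY
  req#7 t=5ms (window 0): DENY
  req#8 t=5ms (window 0): DENY
  req#9 t=7ms (window 0): DENY
  req#10 t=11ms (window 1): ALLOW
  req#11 t=11ms (window 1): ALLOW
  req#12 t=11ms (window 1): ALLOW
  req#13 t=11ms (window 1): ALLOW
  req#14 t=11ms (window 1): DENY
  req#15 t=11ms (window 1): DENY
  req#16 t=11ms (window 1): DENY
  req#17 t=11ms (window 1): DENY
  req#18 t=11ms (window 1): DENY

Allowed counts by window: 4 4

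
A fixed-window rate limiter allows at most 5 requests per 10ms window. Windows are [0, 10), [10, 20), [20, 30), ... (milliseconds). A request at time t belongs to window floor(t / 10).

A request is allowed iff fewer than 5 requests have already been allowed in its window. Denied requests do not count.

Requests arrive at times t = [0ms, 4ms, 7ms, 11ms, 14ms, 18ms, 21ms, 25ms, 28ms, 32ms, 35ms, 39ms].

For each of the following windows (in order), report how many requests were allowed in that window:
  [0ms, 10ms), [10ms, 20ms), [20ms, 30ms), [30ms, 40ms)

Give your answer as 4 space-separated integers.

Answer: 3 3 3 3

Derivation:
Processing requests:
  req#1 t=0ms (window 0): ALLOW
  req#2 t=4ms (window 0): ALLOW
  req#3 t=7ms (window 0): ALLOW
  req#4 t=11ms (window 1): ALLOW
  req#5 t=14ms (window 1): ALLOW
  req#6 t=18ms (window 1): ALLOW
  req#7 t=21ms (window 2): ALLOW
  req#8 t=25ms (window 2): ALLOW
  req#9 t=28ms (window 2): ALLOW
  req#10 t=32ms (window 3): ALLOW
  req#11 t=35ms (window 3): ALLOW
  req#12 t=39ms (window 3): ALLOW

Allowed counts by window: 3 3 3 3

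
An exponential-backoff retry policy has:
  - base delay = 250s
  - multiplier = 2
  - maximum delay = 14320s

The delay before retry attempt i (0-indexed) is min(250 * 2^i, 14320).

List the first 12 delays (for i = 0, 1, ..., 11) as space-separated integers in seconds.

Computing each delay:
  i=0: min(250*2^0, 14320) = 250
  i=1: min(250*2^1, 14320) = 500
  i=2: min(250*2^2, 14320) = 1000
  i=3: min(250*2^3, 14320) = 2000
  i=4: min(250*2^4, 14320) = 4000
  i=5: min(250*2^5, 14320) = 8000
  i=6: min(250*2^6, 14320) = 14320
  i=7: min(250*2^7, 14320) = 14320
  i=8: min(250*2^8, 14320) = 14320
  i=9: min(250*2^9, 14320) = 14320
  i=10: min(250*2^10, 14320) = 14320
  i=11: min(250*2^11, 14320) = 14320

Answer: 250 500 1000 2000 4000 8000 14320 14320 14320 14320 14320 14320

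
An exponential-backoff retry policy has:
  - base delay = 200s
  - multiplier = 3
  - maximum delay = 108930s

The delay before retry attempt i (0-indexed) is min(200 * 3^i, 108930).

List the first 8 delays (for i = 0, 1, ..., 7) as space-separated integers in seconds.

Computing each delay:
  i=0: min(200*3^0, 108930) = 200
  i=1: min(200*3^1, 108930) = 600
  i=2: min(200*3^2, 108930) = 1800
  i=3: min(200*3^3, 108930) = 5400
  i=4: min(200*3^4, 108930) = 16200
  i=5: min(200*3^5, 108930) = 48600
  i=6: min(200*3^6, 108930) = 108930
  i=7: min(200*3^7, 108930) = 108930

Answer: 200 600 1800 5400 16200 48600 108930 108930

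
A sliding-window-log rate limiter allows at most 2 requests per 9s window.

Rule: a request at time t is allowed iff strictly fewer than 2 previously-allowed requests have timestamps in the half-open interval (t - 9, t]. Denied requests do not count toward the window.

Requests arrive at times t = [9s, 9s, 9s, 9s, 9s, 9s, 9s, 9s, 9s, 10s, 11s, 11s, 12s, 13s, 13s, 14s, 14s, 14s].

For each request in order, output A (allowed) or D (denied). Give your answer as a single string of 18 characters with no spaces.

Answer: AADDDDDDDDDDDDDDDD

Derivation:
Tracking allowed requests in the window:
  req#1 t=9s: ALLOW
  req#2 t=9s: ALLOW
  req#3 t=9s: DENY
  req#4 t=9s: DENY
  req#5 t=9s: DENY
  req#6 t=9s: DENY
  req#7 t=9s: DENY
  req#8 t=9s: DENY
  req#9 t=9s: DENY
  req#10 t=10s: DENY
  req#11 t=11s: DENY
  req#12 t=11s: DENY
  req#13 t=12s: DENY
  req#14 t=13s: DENY
  req#15 t=13s: DENY
  req#16 t=14s: DENY
  req#17 t=14s: DENY
  req#18 t=14s: DENY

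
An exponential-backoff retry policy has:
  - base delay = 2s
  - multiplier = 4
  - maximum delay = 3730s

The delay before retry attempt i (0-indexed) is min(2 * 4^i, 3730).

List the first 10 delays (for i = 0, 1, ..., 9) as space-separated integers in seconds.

Computing each delay:
  i=0: min(2*4^0, 3730) = 2
  i=1: min(2*4^1, 3730) = 8
  i=2: min(2*4^2, 3730) = 32
  i=3: min(2*4^3, 3730) = 128
  i=4: min(2*4^4, 3730) = 512
  i=5: min(2*4^5, 3730) = 2048
  i=6: min(2*4^6, 3730) = 3730
  i=7: min(2*4^7, 3730) = 3730
  i=8: min(2*4^8, 3730) = 3730
  i=9: min(2*4^9, 3730) = 3730

Answer: 2 8 32 128 512 2048 3730 3730 3730 3730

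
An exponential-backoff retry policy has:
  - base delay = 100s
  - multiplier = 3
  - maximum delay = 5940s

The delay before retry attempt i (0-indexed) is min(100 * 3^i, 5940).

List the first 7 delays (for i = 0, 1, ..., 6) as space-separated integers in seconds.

Computing each delay:
  i=0: min(100*3^0, 5940) = 100
  i=1: min(100*3^1, 5940) = 300
  i=2: min(100*3^2, 5940) = 900
  i=3: min(100*3^3, 5940) = 2700
  i=4: min(100*3^4, 5940) = 5940
  i=5: min(100*3^5, 5940) = 5940
  i=6: min(100*3^6, 5940) = 5940

Answer: 100 300 900 2700 5940 5940 5940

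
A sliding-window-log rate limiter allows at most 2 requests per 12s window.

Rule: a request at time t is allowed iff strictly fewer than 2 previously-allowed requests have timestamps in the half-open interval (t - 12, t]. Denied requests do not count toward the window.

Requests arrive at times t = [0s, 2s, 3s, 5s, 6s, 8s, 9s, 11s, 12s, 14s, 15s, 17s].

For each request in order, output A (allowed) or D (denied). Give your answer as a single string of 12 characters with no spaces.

Answer: AADDDDDDAADD

Derivation:
Tracking allowed requests in the window:
  req#1 t=0s: ALLOW
  req#2 t=2s: ALLOW
  req#3 t=3s: DENY
  req#4 t=5s: DENY
  req#5 t=6s: DENY
  req#6 t=8s: DENY
  req#7 t=9s: DENY
  req#8 t=11s: DENY
  req#9 t=12s: ALLOW
  req#10 t=14s: ALLOW
  req#11 t=15s: DENY
  req#12 t=17s: DENY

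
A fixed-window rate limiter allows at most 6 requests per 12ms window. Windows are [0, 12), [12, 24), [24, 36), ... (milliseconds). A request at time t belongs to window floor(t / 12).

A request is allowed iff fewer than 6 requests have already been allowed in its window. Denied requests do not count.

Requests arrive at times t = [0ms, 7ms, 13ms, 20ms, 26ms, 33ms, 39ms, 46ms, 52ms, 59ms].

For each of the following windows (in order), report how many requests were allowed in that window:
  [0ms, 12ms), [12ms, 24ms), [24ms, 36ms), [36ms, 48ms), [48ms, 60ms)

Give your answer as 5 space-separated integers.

Answer: 2 2 2 2 2

Derivation:
Processing requests:
  req#1 t=0ms (window 0): ALLOW
  req#2 t=7ms (window 0): ALLOW
  req#3 t=13ms (window 1): ALLOW
  req#4 t=20ms (window 1): ALLOW
  req#5 t=26ms (window 2): ALLOW
  req#6 t=33ms (window 2): ALLOW
  req#7 t=39ms (window 3): ALLOW
  req#8 t=46ms (window 3): ALLOW
  req#9 t=52ms (window 4): ALLOW
  req#10 t=59ms (window 4): ALLOW

Allowed counts by window: 2 2 2 2 2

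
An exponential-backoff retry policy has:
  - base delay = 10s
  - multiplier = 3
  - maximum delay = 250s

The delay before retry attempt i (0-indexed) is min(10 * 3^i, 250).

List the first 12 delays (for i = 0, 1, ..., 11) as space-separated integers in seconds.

Computing each delay:
  i=0: min(10*3^0, 250) = 10
  i=1: min(10*3^1, 250) = 30
  i=2: min(10*3^2, 250) = 90
  i=3: min(10*3^3, 250) = 250
  i=4: min(10*3^4, 250) = 250
  i=5: min(10*3^5, 250) = 250
  i=6: min(10*3^6, 250) = 250
  i=7: min(10*3^7, 250) = 250
  i=8: min(10*3^8, 250) = 250
  i=9: min(10*3^9, 250) = 250
  i=10: min(10*3^10, 250) = 250
  i=11: min(10*3^11, 250) = 250

Answer: 10 30 90 250 250 250 250 250 250 250 250 250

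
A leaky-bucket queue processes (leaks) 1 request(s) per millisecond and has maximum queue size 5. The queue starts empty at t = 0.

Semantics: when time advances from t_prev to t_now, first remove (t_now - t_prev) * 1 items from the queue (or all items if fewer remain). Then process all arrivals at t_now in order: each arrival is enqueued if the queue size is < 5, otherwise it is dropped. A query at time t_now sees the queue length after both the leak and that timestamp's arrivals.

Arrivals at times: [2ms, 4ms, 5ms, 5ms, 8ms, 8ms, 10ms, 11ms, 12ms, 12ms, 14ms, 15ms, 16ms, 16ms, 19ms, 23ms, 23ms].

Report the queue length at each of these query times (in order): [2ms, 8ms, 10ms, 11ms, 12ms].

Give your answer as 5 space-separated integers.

Queue lengths at query times:
  query t=2ms: backlog = 1
  query t=8ms: backlog = 2
  query t=10ms: backlog = 1
  query t=11ms: backlog = 1
  query t=12ms: backlog = 2

Answer: 1 2 1 1 2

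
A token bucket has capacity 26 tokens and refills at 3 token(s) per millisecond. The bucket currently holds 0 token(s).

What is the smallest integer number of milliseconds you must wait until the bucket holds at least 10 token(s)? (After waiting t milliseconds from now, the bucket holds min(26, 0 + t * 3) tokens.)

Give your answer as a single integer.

Need 0 + t * 3 >= 10, so t >= 10/3.
Smallest integer t = ceil(10/3) = 4.

Answer: 4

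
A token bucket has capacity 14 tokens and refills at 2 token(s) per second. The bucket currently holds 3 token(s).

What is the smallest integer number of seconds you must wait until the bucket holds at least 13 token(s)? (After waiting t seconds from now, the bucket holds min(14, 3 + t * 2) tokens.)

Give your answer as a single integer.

Answer: 5

Derivation:
Need 3 + t * 2 >= 13, so t >= 10/2.
Smallest integer t = ceil(10/2) = 5.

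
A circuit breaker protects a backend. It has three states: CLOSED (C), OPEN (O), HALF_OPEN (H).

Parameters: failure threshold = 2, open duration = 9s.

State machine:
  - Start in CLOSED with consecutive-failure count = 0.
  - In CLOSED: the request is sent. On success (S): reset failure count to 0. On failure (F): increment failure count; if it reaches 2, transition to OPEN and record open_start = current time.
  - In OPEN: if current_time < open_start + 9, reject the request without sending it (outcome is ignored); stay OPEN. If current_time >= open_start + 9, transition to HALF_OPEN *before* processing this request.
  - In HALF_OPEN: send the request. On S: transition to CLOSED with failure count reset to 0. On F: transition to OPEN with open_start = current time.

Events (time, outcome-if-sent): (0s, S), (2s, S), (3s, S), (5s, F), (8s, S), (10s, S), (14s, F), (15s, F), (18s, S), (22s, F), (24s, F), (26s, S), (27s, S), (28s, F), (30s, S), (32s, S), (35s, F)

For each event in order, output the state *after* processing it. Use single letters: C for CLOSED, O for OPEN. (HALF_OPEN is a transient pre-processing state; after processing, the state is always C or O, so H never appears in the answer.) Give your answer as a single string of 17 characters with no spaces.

State after each event:
  event#1 t=0s outcome=S: state=CLOSED
  event#2 t=2s outcome=S: state=CLOSED
  event#3 t=3s outcome=S: state=CLOSED
  event#4 t=5s outcome=F: state=CLOSED
  event#5 t=8s outcome=S: state=CLOSED
  event#6 t=10s outcome=S: state=CLOSED
  event#7 t=14s outcome=F: state=CLOSED
  event#8 t=15s outcome=F: state=OPEN
  event#9 t=18s outcome=S: state=OPEN
  event#10 t=22s outcome=F: state=OPEN
  event#11 t=24s outcome=F: state=OPEN
  event#12 t=26s outcome=S: state=OPEN
  event#13 t=27s outcome=S: state=OPEN
  event#14 t=28s outcome=F: state=OPEN
  event#15 t=30s outcome=S: state=OPEN
  event#16 t=32s outcome=S: state=OPEN
  event#17 t=35s outcome=F: state=OPEN

Answer: CCCCCCCOOOOOOOOOO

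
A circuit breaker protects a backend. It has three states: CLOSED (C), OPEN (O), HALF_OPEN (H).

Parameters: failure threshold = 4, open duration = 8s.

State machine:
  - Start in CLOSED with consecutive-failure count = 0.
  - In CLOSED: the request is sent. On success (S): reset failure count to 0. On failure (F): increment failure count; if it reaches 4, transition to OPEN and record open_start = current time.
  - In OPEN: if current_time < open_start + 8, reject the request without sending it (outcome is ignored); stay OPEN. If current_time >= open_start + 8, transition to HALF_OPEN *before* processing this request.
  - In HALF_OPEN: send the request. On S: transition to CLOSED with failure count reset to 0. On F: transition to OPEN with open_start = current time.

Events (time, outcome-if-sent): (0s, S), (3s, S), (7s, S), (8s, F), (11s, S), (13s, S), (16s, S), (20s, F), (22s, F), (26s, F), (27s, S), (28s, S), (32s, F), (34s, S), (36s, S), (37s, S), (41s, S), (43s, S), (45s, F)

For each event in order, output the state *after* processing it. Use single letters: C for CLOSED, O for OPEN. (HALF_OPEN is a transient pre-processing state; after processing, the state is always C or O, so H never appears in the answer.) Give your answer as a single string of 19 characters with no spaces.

Answer: CCCCCCCCCCCCCCCCCCC

Derivation:
State after each event:
  event#1 t=0s outcome=S: state=CLOSED
  event#2 t=3s outcome=S: state=CLOSED
  event#3 t=7s outcome=S: state=CLOSED
  event#4 t=8s outcome=F: state=CLOSED
  event#5 t=11s outcome=S: state=CLOSED
  event#6 t=13s outcome=S: state=CLOSED
  event#7 t=16s outcome=S: state=CLOSED
  event#8 t=20s outcome=F: state=CLOSED
  event#9 t=22s outcome=F: state=CLOSED
  event#10 t=26s outcome=F: state=CLOSED
  event#11 t=27s outcome=S: state=CLOSED
  event#12 t=28s outcome=S: state=CLOSED
  event#13 t=32s outcome=F: state=CLOSED
  event#14 t=34s outcome=S: state=CLOSED
  event#15 t=36s outcome=S: state=CLOSED
  event#16 t=37s outcome=S: state=CLOSED
  event#17 t=41s outcome=S: state=CLOSED
  event#18 t=43s outcome=S: state=CLOSED
  event#19 t=45s outcome=F: state=CLOSED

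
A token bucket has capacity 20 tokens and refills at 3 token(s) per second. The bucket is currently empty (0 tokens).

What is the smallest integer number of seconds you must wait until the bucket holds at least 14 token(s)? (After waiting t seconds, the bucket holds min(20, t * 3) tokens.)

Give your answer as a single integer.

Need t * 3 >= 14, so t >= 14/3.
Smallest integer t = ceil(14/3) = 5.

Answer: 5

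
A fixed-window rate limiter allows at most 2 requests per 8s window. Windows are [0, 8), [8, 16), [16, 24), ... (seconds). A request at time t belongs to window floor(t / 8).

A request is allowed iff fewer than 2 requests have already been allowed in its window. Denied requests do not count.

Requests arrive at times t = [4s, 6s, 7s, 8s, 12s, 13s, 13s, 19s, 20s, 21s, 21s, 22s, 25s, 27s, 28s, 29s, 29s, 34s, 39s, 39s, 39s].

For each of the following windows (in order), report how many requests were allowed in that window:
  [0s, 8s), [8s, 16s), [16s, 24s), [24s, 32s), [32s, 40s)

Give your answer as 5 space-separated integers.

Processing requests:
  req#1 t=4s (window 0): ALLOW
  req#2 t=6s (window 0): ALLOW
  req#3 t=7s (window 0): DENY
  req#4 t=8s (window 1): ALLOW
  req#5 t=12s (window 1): ALLOW
  req#6 t=13s (window 1): DENY
  req#7 t=13s (window 1): DENY
  req#8 t=19s (window 2): ALLOW
  req#9 t=20s (window 2): ALLOW
  req#10 t=21s (window 2): DENY
  req#11 t=21s (window 2): DENY
  req#12 t=22s (window 2): DENY
  req#13 t=25s (window 3): ALLOW
  req#14 t=27s (window 3): ALLOW
  req#15 t=28s (window 3): DENY
  req#16 t=29s (window 3): DENY
  req#17 t=29s (window 3): DENY
  req#18 t=34s (window 4): ALLOW
  req#19 t=39s (window 4): ALLOW
  req#20 t=39s (window 4): DENY
  req#21 t=39s (window 4): DENY

Allowed counts by window: 2 2 2 2 2

Answer: 2 2 2 2 2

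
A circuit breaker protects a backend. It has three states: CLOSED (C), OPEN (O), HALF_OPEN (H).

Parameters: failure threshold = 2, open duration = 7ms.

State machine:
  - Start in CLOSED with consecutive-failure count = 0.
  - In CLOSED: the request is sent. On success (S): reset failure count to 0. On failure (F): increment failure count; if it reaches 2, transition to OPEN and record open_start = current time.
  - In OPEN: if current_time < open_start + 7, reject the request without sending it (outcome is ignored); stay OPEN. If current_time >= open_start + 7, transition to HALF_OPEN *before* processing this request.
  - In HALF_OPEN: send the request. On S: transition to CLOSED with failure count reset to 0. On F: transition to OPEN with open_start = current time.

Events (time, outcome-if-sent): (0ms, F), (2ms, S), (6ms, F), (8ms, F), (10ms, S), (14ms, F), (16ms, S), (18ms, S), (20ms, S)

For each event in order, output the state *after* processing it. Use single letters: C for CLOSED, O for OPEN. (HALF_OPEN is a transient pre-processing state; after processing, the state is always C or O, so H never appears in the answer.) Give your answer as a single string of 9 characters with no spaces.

Answer: CCCOOOCCC

Derivation:
State after each event:
  event#1 t=0ms outcome=F: state=CLOSED
  event#2 t=2ms outcome=S: state=CLOSED
  event#3 t=6ms outcome=F: state=CLOSED
  event#4 t=8ms outcome=F: state=OPEN
  event#5 t=10ms outcome=S: state=OPEN
  event#6 t=14ms outcome=F: state=OPEN
  event#7 t=16ms outcome=S: state=CLOSED
  event#8 t=18ms outcome=S: state=CLOSED
  event#9 t=20ms outcome=S: state=CLOSED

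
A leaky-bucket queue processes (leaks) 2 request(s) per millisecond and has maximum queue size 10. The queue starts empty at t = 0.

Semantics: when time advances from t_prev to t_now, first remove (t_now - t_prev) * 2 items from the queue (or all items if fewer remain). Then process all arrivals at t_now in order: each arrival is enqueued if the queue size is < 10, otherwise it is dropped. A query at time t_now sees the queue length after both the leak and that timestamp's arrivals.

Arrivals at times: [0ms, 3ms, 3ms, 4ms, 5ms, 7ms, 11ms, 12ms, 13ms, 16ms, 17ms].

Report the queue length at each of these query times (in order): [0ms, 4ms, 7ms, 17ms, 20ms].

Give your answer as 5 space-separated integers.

Queue lengths at query times:
  query t=0ms: backlog = 1
  query t=4ms: backlog = 1
  query t=7ms: backlog = 1
  query t=17ms: backlog = 1
  query t=20ms: backlog = 0

Answer: 1 1 1 1 0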